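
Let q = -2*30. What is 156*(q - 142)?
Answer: -31512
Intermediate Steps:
q = -60
156*(q - 142) = 156*(-60 - 142) = 156*(-202) = -31512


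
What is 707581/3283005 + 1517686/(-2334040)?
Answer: -333104836919/766266499020 ≈ -0.43471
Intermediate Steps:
707581/3283005 + 1517686/(-2334040) = 707581*(1/3283005) + 1517686*(-1/2334040) = 707581/3283005 - 758843/1167020 = -333104836919/766266499020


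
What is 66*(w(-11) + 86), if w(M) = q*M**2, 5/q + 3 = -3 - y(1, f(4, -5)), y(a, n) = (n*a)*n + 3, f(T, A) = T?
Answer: 20394/5 ≈ 4078.8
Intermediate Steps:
y(a, n) = 3 + a*n**2 (y(a, n) = (a*n)*n + 3 = a*n**2 + 3 = 3 + a*n**2)
q = -1/5 (q = 5/(-3 + (-3 - (3 + 1*4**2))) = 5/(-3 + (-3 - (3 + 1*16))) = 5/(-3 + (-3 - (3 + 16))) = 5/(-3 + (-3 - 1*19)) = 5/(-3 + (-3 - 19)) = 5/(-3 - 22) = 5/(-25) = 5*(-1/25) = -1/5 ≈ -0.20000)
w(M) = -M**2/5
66*(w(-11) + 86) = 66*(-1/5*(-11)**2 + 86) = 66*(-1/5*121 + 86) = 66*(-121/5 + 86) = 66*(309/5) = 20394/5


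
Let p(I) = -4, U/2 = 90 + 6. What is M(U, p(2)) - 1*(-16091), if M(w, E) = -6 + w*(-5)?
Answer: 15125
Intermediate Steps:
U = 192 (U = 2*(90 + 6) = 2*96 = 192)
M(w, E) = -6 - 5*w
M(U, p(2)) - 1*(-16091) = (-6 - 5*192) - 1*(-16091) = (-6 - 960) + 16091 = -966 + 16091 = 15125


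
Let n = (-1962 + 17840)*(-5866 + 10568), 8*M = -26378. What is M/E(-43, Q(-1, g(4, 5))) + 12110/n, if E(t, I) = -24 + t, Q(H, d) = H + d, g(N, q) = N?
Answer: 246168075691/5002109852 ≈ 49.213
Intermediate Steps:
M = -13189/4 (M = (1/8)*(-26378) = -13189/4 ≈ -3297.3)
n = 74658356 (n = 15878*4702 = 74658356)
M/E(-43, Q(-1, g(4, 5))) + 12110/n = -13189/(4*(-24 - 43)) + 12110/74658356 = -13189/4/(-67) + 12110*(1/74658356) = -13189/4*(-1/67) + 6055/37329178 = 13189/268 + 6055/37329178 = 246168075691/5002109852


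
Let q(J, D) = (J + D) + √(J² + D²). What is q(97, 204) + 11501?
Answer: 11802 + 5*√2041 ≈ 12028.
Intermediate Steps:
q(J, D) = D + J + √(D² + J²) (q(J, D) = (D + J) + √(D² + J²) = D + J + √(D² + J²))
q(97, 204) + 11501 = (204 + 97 + √(204² + 97²)) + 11501 = (204 + 97 + √(41616 + 9409)) + 11501 = (204 + 97 + √51025) + 11501 = (204 + 97 + 5*√2041) + 11501 = (301 + 5*√2041) + 11501 = 11802 + 5*√2041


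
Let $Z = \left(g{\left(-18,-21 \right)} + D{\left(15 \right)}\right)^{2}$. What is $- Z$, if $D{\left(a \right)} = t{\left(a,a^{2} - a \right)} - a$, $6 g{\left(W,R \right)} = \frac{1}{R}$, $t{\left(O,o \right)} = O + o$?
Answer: $- \frac{700078681}{15876} \approx -44097.0$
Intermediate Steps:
$g{\left(W,R \right)} = \frac{1}{6 R}$
$D{\left(a \right)} = a^{2} - a$ ($D{\left(a \right)} = \left(a + \left(a^{2} - a\right)\right) - a = a^{2} - a$)
$Z = \frac{700078681}{15876}$ ($Z = \left(\frac{1}{6 \left(-21\right)} + 15 \left(-1 + 15\right)\right)^{2} = \left(\frac{1}{6} \left(- \frac{1}{21}\right) + 15 \cdot 14\right)^{2} = \left(- \frac{1}{126} + 210\right)^{2} = \left(\frac{26459}{126}\right)^{2} = \frac{700078681}{15876} \approx 44097.0$)
$- Z = \left(-1\right) \frac{700078681}{15876} = - \frac{700078681}{15876}$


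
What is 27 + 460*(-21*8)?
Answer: -77253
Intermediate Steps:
27 + 460*(-21*8) = 27 + 460*(-168) = 27 - 77280 = -77253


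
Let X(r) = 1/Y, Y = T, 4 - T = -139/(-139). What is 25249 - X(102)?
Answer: 75746/3 ≈ 25249.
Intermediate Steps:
T = 3 (T = 4 - (-139)/(-139) = 4 - (-139)*(-1)/139 = 4 - 1*1 = 4 - 1 = 3)
Y = 3
X(r) = ⅓ (X(r) = 1/3 = ⅓)
25249 - X(102) = 25249 - 1*⅓ = 25249 - ⅓ = 75746/3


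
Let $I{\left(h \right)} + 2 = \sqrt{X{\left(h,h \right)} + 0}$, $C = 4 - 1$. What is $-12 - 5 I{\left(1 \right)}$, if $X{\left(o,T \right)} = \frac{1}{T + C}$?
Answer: $- \frac{9}{2} \approx -4.5$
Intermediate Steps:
$C = 3$ ($C = 4 - 1 = 3$)
$X{\left(o,T \right)} = \frac{1}{3 + T}$ ($X{\left(o,T \right)} = \frac{1}{T + 3} = \frac{1}{3 + T}$)
$I{\left(h \right)} = -2 + \sqrt{\frac{1}{3 + h}}$ ($I{\left(h \right)} = -2 + \sqrt{\frac{1}{3 + h} + 0} = -2 + \sqrt{\frac{1}{3 + h}}$)
$-12 - 5 I{\left(1 \right)} = -12 - 5 \left(-2 + \sqrt{\frac{1}{3 + 1}}\right) = -12 - 5 \left(-2 + \sqrt{\frac{1}{4}}\right) = -12 - 5 \left(-2 + \frac{1}{2}\right) = -12 - - \frac{15}{2} = -12 + \frac{15}{2} = - \frac{9}{2}$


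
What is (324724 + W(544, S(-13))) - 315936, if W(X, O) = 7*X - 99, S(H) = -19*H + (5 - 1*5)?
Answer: 12497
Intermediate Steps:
S(H) = -19*H (S(H) = -19*H + (5 - 5) = -19*H + 0 = -19*H)
W(X, O) = -99 + 7*X
(324724 + W(544, S(-13))) - 315936 = (324724 + (-99 + 7*544)) - 315936 = (324724 + (-99 + 3808)) - 315936 = (324724 + 3709) - 315936 = 328433 - 315936 = 12497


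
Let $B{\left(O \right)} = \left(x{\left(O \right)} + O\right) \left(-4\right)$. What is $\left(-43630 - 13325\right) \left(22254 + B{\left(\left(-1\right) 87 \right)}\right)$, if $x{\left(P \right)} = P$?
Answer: $-1307117250$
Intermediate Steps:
$B{\left(O \right)} = - 8 O$ ($B{\left(O \right)} = \left(O + O\right) \left(-4\right) = 2 O \left(-4\right) = - 8 O$)
$\left(-43630 - 13325\right) \left(22254 + B{\left(\left(-1\right) 87 \right)}\right) = \left(-43630 - 13325\right) \left(22254 - 8 \left(\left(-1\right) 87\right)\right) = - 56955 \left(22254 - -696\right) = - 56955 \left(22254 + 696\right) = \left(-56955\right) 22950 = -1307117250$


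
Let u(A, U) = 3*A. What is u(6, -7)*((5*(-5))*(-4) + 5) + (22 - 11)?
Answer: 1901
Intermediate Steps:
u(6, -7)*((5*(-5))*(-4) + 5) + (22 - 11) = (3*6)*((5*(-5))*(-4) + 5) + (22 - 11) = 18*(-25*(-4) + 5) + 11 = 18*(100 + 5) + 11 = 18*105 + 11 = 1890 + 11 = 1901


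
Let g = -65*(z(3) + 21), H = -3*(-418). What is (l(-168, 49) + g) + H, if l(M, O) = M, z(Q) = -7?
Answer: 176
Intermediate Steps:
H = 1254
g = -910 (g = -65*(-7 + 21) = -65*14 = -910)
(l(-168, 49) + g) + H = (-168 - 910) + 1254 = -1078 + 1254 = 176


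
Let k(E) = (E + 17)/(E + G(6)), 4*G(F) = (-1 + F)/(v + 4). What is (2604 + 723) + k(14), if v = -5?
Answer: 169801/51 ≈ 3329.4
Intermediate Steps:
G(F) = ¼ - F/4 (G(F) = ((-1 + F)/(-5 + 4))/4 = ((-1 + F)/(-1))/4 = ((-1 + F)*(-1))/4 = (1 - F)/4 = ¼ - F/4)
k(E) = (17 + E)/(-5/4 + E) (k(E) = (E + 17)/(E + (¼ - ¼*6)) = (17 + E)/(E + (¼ - 3/2)) = (17 + E)/(E - 5/4) = (17 + E)/(-5/4 + E))
(2604 + 723) + k(14) = (2604 + 723) + 4*(17 + 14)/(-5 + 4*14) = 3327 + 4*31/(-5 + 56) = 3327 + 4*31/51 = 3327 + 4*(1/51)*31 = 3327 + 124/51 = 169801/51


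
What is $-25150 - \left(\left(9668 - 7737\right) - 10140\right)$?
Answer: $-16941$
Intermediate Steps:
$-25150 - \left(\left(9668 - 7737\right) - 10140\right) = -25150 - \left(1931 - 10140\right) = -25150 - -8209 = -25150 + 8209 = -16941$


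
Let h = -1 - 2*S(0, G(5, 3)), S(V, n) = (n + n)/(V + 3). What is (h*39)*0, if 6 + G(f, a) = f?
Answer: 0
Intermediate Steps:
G(f, a) = -6 + f
S(V, n) = 2*n/(3 + V) (S(V, n) = (2*n)/(3 + V) = 2*n/(3 + V))
h = ⅓ (h = -1 - 4*(-6 + 5)/(3 + 0) = -1 - 4*(-1)/3 = -1 - 2*(-⅔) = -1 + 4/3 = ⅓ ≈ 0.33333)
(h*39)*0 = ((⅓)*39)*0 = 13*0 = 0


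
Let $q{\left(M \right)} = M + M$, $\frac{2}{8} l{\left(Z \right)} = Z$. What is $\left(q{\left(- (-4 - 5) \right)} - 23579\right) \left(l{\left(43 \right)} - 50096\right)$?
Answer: $1176259364$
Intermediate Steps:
$l{\left(Z \right)} = 4 Z$
$q{\left(M \right)} = 2 M$
$\left(q{\left(- (-4 - 5) \right)} - 23579\right) \left(l{\left(43 \right)} - 50096\right) = \left(2 \left(- (-4 - 5)\right) - 23579\right) \left(4 \cdot 43 - 50096\right) = \left(2 \left(\left(-1\right) \left(-9\right)\right) - 23579\right) \left(172 - 50096\right) = \left(2 \cdot 9 - 23579\right) \left(-49924\right) = \left(18 - 23579\right) \left(-49924\right) = \left(-23561\right) \left(-49924\right) = 1176259364$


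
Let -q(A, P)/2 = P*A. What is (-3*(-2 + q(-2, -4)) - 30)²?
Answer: 576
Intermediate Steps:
q(A, P) = -2*A*P (q(A, P) = -2*P*A = -2*A*P)
(-3*(-2 + q(-2, -4)) - 30)² = (-3*(-2 - 2*(-2)*(-4)) - 30)² = (-3*(-2 - 16) - 30)² = (-3*(-18) - 30)² = (54 - 30)² = 24² = 576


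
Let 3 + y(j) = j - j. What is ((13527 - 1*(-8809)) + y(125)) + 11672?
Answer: 34005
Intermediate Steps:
y(j) = -3 (y(j) = -3 + (j - j) = -3 + 0 = -3)
((13527 - 1*(-8809)) + y(125)) + 11672 = ((13527 - 1*(-8809)) - 3) + 11672 = ((13527 + 8809) - 3) + 11672 = (22336 - 3) + 11672 = 22333 + 11672 = 34005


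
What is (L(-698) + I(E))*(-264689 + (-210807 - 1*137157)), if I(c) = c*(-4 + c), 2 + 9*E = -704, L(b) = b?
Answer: -286301324042/81 ≈ -3.5346e+9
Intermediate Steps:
E = -706/9 (E = -2/9 + (⅑)*(-704) = -2/9 - 704/9 = -706/9 ≈ -78.444)
(L(-698) + I(E))*(-264689 + (-210807 - 1*137157)) = (-698 - 706*(-4 - 706/9)/9)*(-264689 + (-210807 - 1*137157)) = (-698 - 706/9*(-742/9))*(-264689 + (-210807 - 137157)) = (-698 + 523852/81)*(-264689 - 347964) = (467314/81)*(-612653) = -286301324042/81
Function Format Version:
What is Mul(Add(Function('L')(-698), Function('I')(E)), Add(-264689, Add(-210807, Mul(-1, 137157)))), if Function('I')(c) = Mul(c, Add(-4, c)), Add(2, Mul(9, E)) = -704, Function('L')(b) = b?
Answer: Rational(-286301324042, 81) ≈ -3.5346e+9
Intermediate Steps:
E = Rational(-706, 9) (E = Add(Rational(-2, 9), Mul(Rational(1, 9), -704)) = Add(Rational(-2, 9), Rational(-704, 9)) = Rational(-706, 9) ≈ -78.444)
Mul(Add(Function('L')(-698), Function('I')(E)), Add(-264689, Add(-210807, Mul(-1, 137157)))) = Mul(Add(-698, Mul(Rational(-706, 9), Add(-4, Rational(-706, 9)))), Add(-264689, Add(-210807, Mul(-1, 137157)))) = Mul(Add(-698, Mul(Rational(-706, 9), Rational(-742, 9))), Add(-264689, Add(-210807, -137157))) = Mul(Add(-698, Rational(523852, 81)), Add(-264689, -347964)) = Mul(Rational(467314, 81), -612653) = Rational(-286301324042, 81)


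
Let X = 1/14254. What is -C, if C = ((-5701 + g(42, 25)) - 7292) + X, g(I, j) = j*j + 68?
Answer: 175324199/14254 ≈ 12300.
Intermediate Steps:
g(I, j) = 68 + j² (g(I, j) = j² + 68 = 68 + j²)
X = 1/14254 ≈ 7.0156e-5
C = -175324199/14254 (C = ((-5701 + (68 + 25²)) - 7292) + 1/14254 = ((-5701 + (68 + 625)) - 7292) + 1/14254 = ((-5701 + 693) - 7292) + 1/14254 = (-5008 - 7292) + 1/14254 = -12300 + 1/14254 = -175324199/14254 ≈ -12300.)
-C = -1*(-175324199/14254) = 175324199/14254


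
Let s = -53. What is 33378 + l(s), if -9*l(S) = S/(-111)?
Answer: 33344569/999 ≈ 33378.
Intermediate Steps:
l(S) = S/999 (l(S) = -S/(9*(-111)) = -S*(-1)/(9*111) = -(-1)*S/999 = S/999)
33378 + l(s) = 33378 + (1/999)*(-53) = 33378 - 53/999 = 33344569/999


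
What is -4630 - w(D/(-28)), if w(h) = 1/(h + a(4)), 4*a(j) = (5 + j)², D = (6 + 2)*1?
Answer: -2588198/559 ≈ -4630.0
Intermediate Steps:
D = 8 (D = 8*1 = 8)
a(j) = (5 + j)²/4
w(h) = 1/(81/4 + h) (w(h) = 1/(h + (5 + 4)²/4) = 1/(h + (¼)*9²) = 1/(h + (¼)*81) = 1/(h + 81/4) = 1/(81/4 + h))
-4630 - w(D/(-28)) = -4630 - 4/(81 + 4*(8/(-28))) = -4630 - 4/(81 + 4*(8*(-1/28))) = -4630 - 4/(81 + 4*(-2/7)) = -4630 - 4/(81 - 8/7) = -4630 - 4/559/7 = -4630 - 4*7/559 = -4630 - 1*28/559 = -4630 - 28/559 = -2588198/559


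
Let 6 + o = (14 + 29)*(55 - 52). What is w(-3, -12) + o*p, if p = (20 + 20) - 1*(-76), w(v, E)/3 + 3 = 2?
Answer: 14265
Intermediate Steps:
w(v, E) = -3 (w(v, E) = -9 + 3*2 = -9 + 6 = -3)
o = 123 (o = -6 + (14 + 29)*(55 - 52) = -6 + 43*3 = -6 + 129 = 123)
p = 116 (p = 40 + 76 = 116)
w(-3, -12) + o*p = -3 + 123*116 = -3 + 14268 = 14265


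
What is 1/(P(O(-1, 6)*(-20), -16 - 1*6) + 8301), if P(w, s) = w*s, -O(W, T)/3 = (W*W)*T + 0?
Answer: 1/381 ≈ 0.0026247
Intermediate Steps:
O(W, T) = -3*T*W² (O(W, T) = -3*((W*W)*T + 0) = -3*(W²*T + 0) = -3*(T*W² + 0) = -3*T*W²)
P(w, s) = s*w
1/(P(O(-1, 6)*(-20), -16 - 1*6) + 8301) = 1/((-16 - 1*6)*(-3*6*(-1)²*(-20)) + 8301) = 1/((-16 - 6)*(-3*6*1*(-20)) + 8301) = 1/(-(-396)*(-20) + 8301) = 1/(-22*360 + 8301) = 1/(-7920 + 8301) = 1/381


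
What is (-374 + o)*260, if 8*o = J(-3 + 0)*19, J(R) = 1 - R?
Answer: -94770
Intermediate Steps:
o = 19/2 (o = ((1 - (-3 + 0))*19)/8 = ((1 - 1*(-3))*19)/8 = ((1 + 3)*19)/8 = (4*19)/8 = (1/8)*76 = 19/2 ≈ 9.5000)
(-374 + o)*260 = (-374 + 19/2)*260 = -729/2*260 = -94770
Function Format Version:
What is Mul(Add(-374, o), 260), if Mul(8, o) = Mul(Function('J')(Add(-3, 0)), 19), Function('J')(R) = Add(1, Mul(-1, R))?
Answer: -94770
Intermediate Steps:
o = Rational(19, 2) (o = Mul(Rational(1, 8), Mul(Add(1, Mul(-1, Add(-3, 0))), 19)) = Mul(Rational(1, 8), Mul(Add(1, Mul(-1, -3)), 19)) = Mul(Rational(1, 8), Mul(Add(1, 3), 19)) = Mul(Rational(1, 8), Mul(4, 19)) = Mul(Rational(1, 8), 76) = Rational(19, 2) ≈ 9.5000)
Mul(Add(-374, o), 260) = Mul(Add(-374, Rational(19, 2)), 260) = Mul(Rational(-729, 2), 260) = -94770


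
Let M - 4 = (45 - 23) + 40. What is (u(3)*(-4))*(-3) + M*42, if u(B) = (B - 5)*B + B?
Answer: 2736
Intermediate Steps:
u(B) = B + B*(-5 + B) (u(B) = (-5 + B)*B + B = B*(-5 + B) + B = B + B*(-5 + B))
M = 66 (M = 4 + ((45 - 23) + 40) = 4 + (22 + 40) = 4 + 62 = 66)
(u(3)*(-4))*(-3) + M*42 = ((3*(-4 + 3))*(-4))*(-3) + 66*42 = ((3*(-1))*(-4))*(-3) + 2772 = -3*(-4)*(-3) + 2772 = 12*(-3) + 2772 = -36 + 2772 = 2736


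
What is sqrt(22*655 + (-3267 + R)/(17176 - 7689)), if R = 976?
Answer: sqrt(1296923930573)/9487 ≈ 120.04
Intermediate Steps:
sqrt(22*655 + (-3267 + R)/(17176 - 7689)) = sqrt(22*655 + (-3267 + 976)/(17176 - 7689)) = sqrt(14410 - 2291/9487) = sqrt(136705379/9487) = sqrt(1296923930573)/9487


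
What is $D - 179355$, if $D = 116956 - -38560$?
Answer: $-23839$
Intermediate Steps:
$D = 155516$ ($D = 116956 + 38560 = 155516$)
$D - 179355 = 155516 - 179355 = -23839$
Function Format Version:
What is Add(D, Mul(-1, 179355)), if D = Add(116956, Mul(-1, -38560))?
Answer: -23839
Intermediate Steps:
D = 155516 (D = Add(116956, 38560) = 155516)
Add(D, Mul(-1, 179355)) = Add(155516, Mul(-1, 179355)) = Add(155516, -179355) = -23839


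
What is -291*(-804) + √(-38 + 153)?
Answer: 233964 + √115 ≈ 2.3397e+5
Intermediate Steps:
-291*(-804) + √(-38 + 153) = 233964 + √115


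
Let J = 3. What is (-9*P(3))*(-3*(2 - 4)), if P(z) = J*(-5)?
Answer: 810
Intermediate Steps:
P(z) = -15 (P(z) = 3*(-5) = -15)
(-9*P(3))*(-3*(2 - 4)) = (-9*(-15))*(-3*(2 - 4)) = 135*(-3*(-2)) = 135*6 = 810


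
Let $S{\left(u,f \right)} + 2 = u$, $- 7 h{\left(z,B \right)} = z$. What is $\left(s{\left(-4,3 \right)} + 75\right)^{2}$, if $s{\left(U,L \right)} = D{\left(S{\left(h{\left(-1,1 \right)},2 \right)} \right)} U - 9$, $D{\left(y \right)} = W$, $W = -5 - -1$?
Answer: $6724$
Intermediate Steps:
$h{\left(z,B \right)} = - \frac{z}{7}$
$S{\left(u,f \right)} = -2 + u$
$W = -4$ ($W = -5 + 1 = -4$)
$D{\left(y \right)} = -4$
$s{\left(U,L \right)} = -9 - 4 U$ ($s{\left(U,L \right)} = - 4 U - 9 = -9 - 4 U$)
$\left(s{\left(-4,3 \right)} + 75\right)^{2} = \left(\left(-9 - -16\right) + 75\right)^{2} = \left(\left(-9 + 16\right) + 75\right)^{2} = \left(7 + 75\right)^{2} = 82^{2} = 6724$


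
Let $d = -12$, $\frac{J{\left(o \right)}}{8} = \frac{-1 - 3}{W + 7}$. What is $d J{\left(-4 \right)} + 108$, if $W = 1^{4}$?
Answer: $156$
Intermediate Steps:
$W = 1$
$J{\left(o \right)} = -4$ ($J{\left(o \right)} = 8 \frac{-1 - 3}{1 + 7} = 8 \left(- \frac{4}{8}\right) = 8 \left(\left(-4\right) \frac{1}{8}\right) = 8 \left(- \frac{1}{2}\right) = -4$)
$d J{\left(-4 \right)} + 108 = \left(-12\right) \left(-4\right) + 108 = 48 + 108 = 156$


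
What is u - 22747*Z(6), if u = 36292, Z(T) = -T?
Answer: 172774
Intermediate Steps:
u - 22747*Z(6) = 36292 - 22747*(-1*6) = 36292 - 22747*(-6) = 36292 - 1*(-136482) = 36292 + 136482 = 172774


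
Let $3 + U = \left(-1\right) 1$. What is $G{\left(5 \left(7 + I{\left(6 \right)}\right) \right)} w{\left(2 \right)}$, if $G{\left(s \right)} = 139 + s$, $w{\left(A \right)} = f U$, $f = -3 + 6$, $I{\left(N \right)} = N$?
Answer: $-2448$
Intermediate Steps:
$U = -4$ ($U = -3 - 1 = -4$)
$f = 3$
$w{\left(A \right)} = -12$ ($w{\left(A \right)} = 3 \left(-4\right) = -12$)
$G{\left(5 \left(7 + I{\left(6 \right)}\right) \right)} w{\left(2 \right)} = \left(139 + 5 \left(7 + 6\right)\right) \left(-12\right) = \left(139 + 5 \cdot 13\right) \left(-12\right) = \left(139 + 65\right) \left(-12\right) = 204 \left(-12\right) = -2448$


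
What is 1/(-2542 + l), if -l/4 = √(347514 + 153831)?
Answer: 1271/779878 - 3*√55705/389939 ≈ -0.00018607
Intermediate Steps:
l = -12*√55705 (l = -4*√(347514 + 153831) = -12*√55705 ≈ -2832.2)
1/(-2542 + l) = 1/(-2542 - 12*√55705)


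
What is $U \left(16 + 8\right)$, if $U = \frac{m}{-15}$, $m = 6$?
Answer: $- \frac{48}{5} \approx -9.6$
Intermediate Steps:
$U = - \frac{2}{5}$ ($U = \frac{6}{-15} = 6 \left(- \frac{1}{15}\right) = - \frac{2}{5} \approx -0.4$)
$U \left(16 + 8\right) = - \frac{2 \left(16 + 8\right)}{5} = \left(- \frac{2}{5}\right) 24 = - \frac{48}{5}$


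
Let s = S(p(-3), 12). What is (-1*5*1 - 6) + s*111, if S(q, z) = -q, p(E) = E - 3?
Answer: 655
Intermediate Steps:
p(E) = -3 + E
s = 6 (s = -(-3 - 3) = -1*(-6) = 6)
(-1*5*1 - 6) + s*111 = (-1*5*1 - 6) + 6*111 = (-5*1 - 6) + 666 = (-5 - 6) + 666 = -11 + 666 = 655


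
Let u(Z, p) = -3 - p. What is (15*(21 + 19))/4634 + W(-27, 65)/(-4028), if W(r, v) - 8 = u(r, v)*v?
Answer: 2857751/2333219 ≈ 1.2248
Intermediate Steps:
W(r, v) = 8 + v*(-3 - v) (W(r, v) = 8 + (-3 - v)*v = 8 + v*(-3 - v))
(15*(21 + 19))/4634 + W(-27, 65)/(-4028) = (15*(21 + 19))/4634 + (8 - 1*65*(3 + 65))/(-4028) = (15*40)*(1/4634) + (8 - 1*65*68)*(-1/4028) = 600*(1/4634) + (8 - 4420)*(-1/4028) = 300/2317 - 4412*(-1/4028) = 300/2317 + 1103/1007 = 2857751/2333219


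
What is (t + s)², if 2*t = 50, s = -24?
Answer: 1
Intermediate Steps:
t = 25 (t = (½)*50 = 25)
(t + s)² = (25 - 24)² = 1² = 1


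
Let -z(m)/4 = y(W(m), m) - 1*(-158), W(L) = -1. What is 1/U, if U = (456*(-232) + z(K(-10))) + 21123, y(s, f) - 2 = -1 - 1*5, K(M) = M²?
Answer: -1/85285 ≈ -1.1725e-5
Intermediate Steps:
y(s, f) = -4 (y(s, f) = 2 + (-1 - 1*5) = 2 + (-1 - 5) = 2 - 6 = -4)
z(m) = -616 (z(m) = -4*(-4 - 1*(-158)) = -4*(-4 + 158) = -4*154 = -616)
U = -85285 (U = (456*(-232) - 616) + 21123 = (-105792 - 616) + 21123 = -106408 + 21123 = -85285)
1/U = 1/(-85285) = -1/85285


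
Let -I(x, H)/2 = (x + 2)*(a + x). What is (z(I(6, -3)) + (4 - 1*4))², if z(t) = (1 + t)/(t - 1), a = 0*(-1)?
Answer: 9025/9409 ≈ 0.95919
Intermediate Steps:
a = 0
I(x, H) = -2*x*(2 + x) (I(x, H) = -2*(x + 2)*(0 + x) = -2*(2 + x)*x = -2*x*(2 + x))
z(t) = (1 + t)/(-1 + t)
(z(I(6, -3)) + (4 - 1*4))² = ((1 + 2*6*(-2 - 1*6))/(-1 + 2*6*(-2 - 1*6)) + (4 - 1*4))² = ((1 + 2*6*(-2 - 6))/(-1 + 2*6*(-2 - 6)) + (4 - 4))² = ((1 + 2*6*(-8))/(-1 + 2*6*(-8)) + 0)² = ((1 - 96)/(-1 - 96) + 0)² = (-95/(-97) + 0)² = (-1/97*(-95) + 0)² = (95/97 + 0)² = (95/97)² = 9025/9409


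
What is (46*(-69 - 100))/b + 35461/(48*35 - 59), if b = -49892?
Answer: 890910933/40437466 ≈ 22.032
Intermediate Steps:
(46*(-69 - 100))/b + 35461/(48*35 - 59) = (46*(-69 - 100))/(-49892) + 35461/(48*35 - 59) = (46*(-169))*(-1/49892) + 35461/(1680 - 59) = -7774*(-1/49892) + 35461/1621 = 3887/24946 + 35461*(1/1621) = 3887/24946 + 35461/1621 = 890910933/40437466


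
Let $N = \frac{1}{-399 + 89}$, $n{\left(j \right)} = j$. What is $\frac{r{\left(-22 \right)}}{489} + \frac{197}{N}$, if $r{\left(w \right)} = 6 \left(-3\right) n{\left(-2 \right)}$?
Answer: $- \frac{9954398}{163} \approx -61070.0$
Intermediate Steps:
$r{\left(w \right)} = 36$ ($r{\left(w \right)} = 6 \left(-3\right) \left(-2\right) = \left(-18\right) \left(-2\right) = 36$)
$N = - \frac{1}{310}$ ($N = \frac{1}{-310} = - \frac{1}{310} \approx -0.0032258$)
$\frac{r{\left(-22 \right)}}{489} + \frac{197}{N} = \frac{36}{489} + \frac{197}{- \frac{1}{310}} = 36 \cdot \frac{1}{489} + 197 \left(-310\right) = \frac{12}{163} - 61070 = - \frac{9954398}{163}$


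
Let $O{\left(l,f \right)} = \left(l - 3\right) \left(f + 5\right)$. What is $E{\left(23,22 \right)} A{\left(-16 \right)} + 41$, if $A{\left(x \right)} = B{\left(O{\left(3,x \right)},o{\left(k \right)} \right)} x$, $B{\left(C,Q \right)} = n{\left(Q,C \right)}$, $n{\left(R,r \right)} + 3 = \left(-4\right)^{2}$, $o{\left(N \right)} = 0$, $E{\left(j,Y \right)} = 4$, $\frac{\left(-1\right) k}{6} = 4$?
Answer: $-791$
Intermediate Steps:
$k = -24$ ($k = \left(-6\right) 4 = -24$)
$n{\left(R,r \right)} = 13$ ($n{\left(R,r \right)} = -3 + \left(-4\right)^{2} = -3 + 16 = 13$)
$O{\left(l,f \right)} = \left(-3 + l\right) \left(5 + f\right)$
$B{\left(C,Q \right)} = 13$
$A{\left(x \right)} = 13 x$
$E{\left(23,22 \right)} A{\left(-16 \right)} + 41 = 4 \cdot 13 \left(-16\right) + 41 = 4 \left(-208\right) + 41 = -832 + 41 = -791$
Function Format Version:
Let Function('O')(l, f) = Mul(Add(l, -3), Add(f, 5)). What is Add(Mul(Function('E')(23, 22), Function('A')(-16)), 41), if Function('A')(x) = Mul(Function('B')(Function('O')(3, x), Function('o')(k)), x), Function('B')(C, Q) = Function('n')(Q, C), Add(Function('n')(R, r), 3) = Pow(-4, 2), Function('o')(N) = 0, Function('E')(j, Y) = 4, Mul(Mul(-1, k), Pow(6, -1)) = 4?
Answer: -791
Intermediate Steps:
k = -24 (k = Mul(-6, 4) = -24)
Function('n')(R, r) = 13 (Function('n')(R, r) = Add(-3, Pow(-4, 2)) = Add(-3, 16) = 13)
Function('O')(l, f) = Mul(Add(-3, l), Add(5, f))
Function('B')(C, Q) = 13
Function('A')(x) = Mul(13, x)
Add(Mul(Function('E')(23, 22), Function('A')(-16)), 41) = Add(Mul(4, Mul(13, -16)), 41) = Add(Mul(4, -208), 41) = Add(-832, 41) = -791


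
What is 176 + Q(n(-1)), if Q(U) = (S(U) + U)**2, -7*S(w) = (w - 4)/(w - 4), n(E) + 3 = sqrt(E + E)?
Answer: 9010/49 - 44*I*sqrt(2)/7 ≈ 183.88 - 8.8893*I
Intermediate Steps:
n(E) = -3 + sqrt(2)*sqrt(E) (n(E) = -3 + sqrt(E + E) = -3 + sqrt(2*E) = -3 + sqrt(2)*sqrt(E))
S(w) = -1/7 (S(w) = -(w - 4)/(7*(w - 4)) = -(-4 + w)/(7*(-4 + w)) = -1/7*1 = -1/7)
Q(U) = (-1/7 + U)**2
176 + Q(n(-1)) = 176 + (-1 + 7*(-3 + sqrt(2)*sqrt(-1)))**2/49 = 176 + (-1 + 7*(-3 + sqrt(2)*I))**2/49 = 176 + (-1 + 7*(-3 + I*sqrt(2)))**2/49 = 176 + (-1 + (-21 + 7*I*sqrt(2)))**2/49 = 176 + (-22 + 7*I*sqrt(2))**2/49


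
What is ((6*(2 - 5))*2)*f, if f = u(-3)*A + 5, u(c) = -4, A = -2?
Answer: -468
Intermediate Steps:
f = 13 (f = -4*(-2) + 5 = 8 + 5 = 13)
((6*(2 - 5))*2)*f = ((6*(2 - 5))*2)*13 = ((6*(-3))*2)*13 = -18*2*13 = -36*13 = -468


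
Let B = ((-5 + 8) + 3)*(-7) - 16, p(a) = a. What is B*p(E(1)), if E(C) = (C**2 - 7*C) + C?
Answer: 290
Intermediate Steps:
E(C) = C**2 - 6*C
B = -58 (B = (3 + 3)*(-7) - 16 = 6*(-7) - 16 = -42 - 16 = -58)
B*p(E(1)) = -58*(-6 + 1) = -58*(-5) = 290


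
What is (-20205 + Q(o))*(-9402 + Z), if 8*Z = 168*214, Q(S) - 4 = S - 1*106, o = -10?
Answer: 99715836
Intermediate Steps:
Q(S) = -102 + S (Q(S) = 4 + (S - 1*106) = 4 + (S - 106) = 4 + (-106 + S) = -102 + S)
Z = 4494 (Z = (168*214)/8 = (⅛)*35952 = 4494)
(-20205 + Q(o))*(-9402 + Z) = (-20205 + (-102 - 10))*(-9402 + 4494) = (-20205 - 112)*(-4908) = -20317*(-4908) = 99715836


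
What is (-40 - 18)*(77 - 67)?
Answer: -580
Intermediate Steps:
(-40 - 18)*(77 - 67) = -58*10 = -580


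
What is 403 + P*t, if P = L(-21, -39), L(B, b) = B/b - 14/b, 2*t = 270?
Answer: 6814/13 ≈ 524.15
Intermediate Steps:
t = 135 (t = (1/2)*270 = 135)
L(B, b) = -14/b + B/b
P = 35/39 (P = (-14 - 21)/(-39) = -1/39*(-35) = 35/39 ≈ 0.89744)
403 + P*t = 403 + (35/39)*135 = 403 + 1575/13 = 6814/13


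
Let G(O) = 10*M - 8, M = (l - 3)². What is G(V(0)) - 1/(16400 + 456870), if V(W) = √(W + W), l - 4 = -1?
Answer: -3786161/473270 ≈ -8.0000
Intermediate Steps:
l = 3 (l = 4 - 1 = 3)
V(W) = √2*√W (V(W) = √(2*W) = √2*√W)
M = 0 (M = (3 - 3)² = 0² = 0)
G(O) = -8 (G(O) = 10*0 - 8 = 0 - 8 = -8)
G(V(0)) - 1/(16400 + 456870) = -8 - 1/(16400 + 456870) = -8 - 1/473270 = -3786161/473270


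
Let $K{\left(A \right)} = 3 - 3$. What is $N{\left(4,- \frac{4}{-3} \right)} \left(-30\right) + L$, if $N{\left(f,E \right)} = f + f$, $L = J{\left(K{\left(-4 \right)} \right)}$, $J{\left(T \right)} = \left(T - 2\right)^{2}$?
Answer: $-236$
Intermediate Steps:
$K{\left(A \right)} = 0$ ($K{\left(A \right)} = 3 - 3 = 0$)
$J{\left(T \right)} = \left(-2 + T\right)^{2}$
$L = 4$ ($L = \left(-2 + 0\right)^{2} = \left(-2\right)^{2} = 4$)
$N{\left(f,E \right)} = 2 f$
$N{\left(4,- \frac{4}{-3} \right)} \left(-30\right) + L = 2 \cdot 4 \left(-30\right) + 4 = 8 \left(-30\right) + 4 = -240 + 4 = -236$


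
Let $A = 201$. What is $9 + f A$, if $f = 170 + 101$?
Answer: $54480$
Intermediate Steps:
$f = 271$
$9 + f A = 9 + 271 \cdot 201 = 9 + 54471 = 54480$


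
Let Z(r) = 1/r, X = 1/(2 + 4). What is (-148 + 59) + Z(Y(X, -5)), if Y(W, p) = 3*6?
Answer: -1601/18 ≈ -88.944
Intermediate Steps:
X = ⅙ (X = 1/6 = ⅙ ≈ 0.16667)
Y(W, p) = 18
Z(r) = 1/r
(-148 + 59) + Z(Y(X, -5)) = (-148 + 59) + 1/18 = -89 + 1/18 = -1601/18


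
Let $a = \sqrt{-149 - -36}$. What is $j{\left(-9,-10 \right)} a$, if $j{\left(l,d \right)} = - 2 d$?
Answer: $20 i \sqrt{113} \approx 212.6 i$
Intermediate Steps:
$a = i \sqrt{113}$ ($a = \sqrt{-149 + 36} = \sqrt{-113} = i \sqrt{113} \approx 10.63 i$)
$j{\left(-9,-10 \right)} a = \left(-2\right) \left(-10\right) i \sqrt{113} = 20 i \sqrt{113}$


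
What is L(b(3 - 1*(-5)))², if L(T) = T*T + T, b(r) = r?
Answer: 5184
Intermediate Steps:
L(T) = T + T² (L(T) = T² + T = T + T²)
L(b(3 - 1*(-5)))² = ((3 - 1*(-5))*(1 + (3 - 1*(-5))))² = ((3 + 5)*(1 + (3 + 5)))² = (8*(1 + 8))² = (8*9)² = 72² = 5184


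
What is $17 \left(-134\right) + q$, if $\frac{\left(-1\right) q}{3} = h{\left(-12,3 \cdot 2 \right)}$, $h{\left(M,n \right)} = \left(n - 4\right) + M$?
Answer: $-2248$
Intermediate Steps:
$h{\left(M,n \right)} = -4 + M + n$ ($h{\left(M,n \right)} = \left(-4 + n\right) + M = -4 + M + n$)
$q = 30$ ($q = - 3 \left(-4 - 12 + 3 \cdot 2\right) = - 3 \left(-4 - 12 + 6\right) = \left(-3\right) \left(-10\right) = 30$)
$17 \left(-134\right) + q = 17 \left(-134\right) + 30 = -2278 + 30 = -2248$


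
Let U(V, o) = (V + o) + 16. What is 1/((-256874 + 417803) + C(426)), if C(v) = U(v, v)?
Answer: 1/161797 ≈ 6.1806e-6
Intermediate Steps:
U(V, o) = 16 + V + o
C(v) = 16 + 2*v (C(v) = 16 + v + v = 16 + 2*v)
1/((-256874 + 417803) + C(426)) = 1/((-256874 + 417803) + (16 + 2*426)) = 1/(160929 + (16 + 852)) = 1/(160929 + 868) = 1/161797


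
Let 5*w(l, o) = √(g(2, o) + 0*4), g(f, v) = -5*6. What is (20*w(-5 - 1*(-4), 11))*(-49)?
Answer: -196*I*√30 ≈ -1073.5*I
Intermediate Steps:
g(f, v) = -30
w(l, o) = I*√30/5 (w(l, o) = √(-30 + 0*4)/5 = √(-30 + 0)/5 = √(-30)/5 = (I*√30)/5 = I*√30/5)
(20*w(-5 - 1*(-4), 11))*(-49) = (20*(I*√30/5))*(-49) = (4*I*√30)*(-49) = -196*I*√30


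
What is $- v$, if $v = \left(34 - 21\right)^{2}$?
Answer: $-169$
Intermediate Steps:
$v = 169$ ($v = 13^{2} = 169$)
$- v = \left(-1\right) 169 = -169$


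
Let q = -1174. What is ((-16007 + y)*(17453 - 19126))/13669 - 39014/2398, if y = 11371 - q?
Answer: 6677878091/16389131 ≈ 407.46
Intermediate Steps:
y = 12545 (y = 11371 - 1*(-1174) = 11371 + 1174 = 12545)
((-16007 + y)*(17453 - 19126))/13669 - 39014/2398 = ((-16007 + 12545)*(17453 - 19126))/13669 - 39014/2398 = -3462*(-1673)*(1/13669) - 39014*1/2398 = 5791926*(1/13669) - 19507/1199 = 5791926/13669 - 19507/1199 = 6677878091/16389131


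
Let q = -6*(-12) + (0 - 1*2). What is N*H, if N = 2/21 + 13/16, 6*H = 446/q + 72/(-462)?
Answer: 145973/155232 ≈ 0.94035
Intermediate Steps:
q = 70 (q = 72 + (0 - 2) = 72 - 2 = 70)
H = 2393/2310 (H = (446/70 + 72/(-462))/6 = (446*(1/70) + 72*(-1/462))/6 = (223/35 - 12/77)/6 = (⅙)*(2393/385) = 2393/2310 ≈ 1.0359)
N = 305/336 (N = 2*(1/21) + 13*(1/16) = 2/21 + 13/16 = 305/336 ≈ 0.90774)
N*H = (305/336)*(2393/2310) = 145973/155232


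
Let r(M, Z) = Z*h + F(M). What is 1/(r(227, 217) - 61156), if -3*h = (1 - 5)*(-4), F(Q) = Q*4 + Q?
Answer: -3/183535 ≈ -1.6346e-5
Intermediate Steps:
F(Q) = 5*Q (F(Q) = 4*Q + Q = 5*Q)
h = -16/3 (h = -(1 - 5)*(-4)/3 = -(-4)*(-4)/3 = -1/3*16 = -16/3 ≈ -5.3333)
r(M, Z) = 5*M - 16*Z/3 (r(M, Z) = Z*(-16/3) + 5*M = -16*Z/3 + 5*M = 5*M - 16*Z/3)
1/(r(227, 217) - 61156) = 1/((5*227 - 16/3*217) - 61156) = 1/((1135 - 3472/3) - 61156) = 1/(-67/3 - 61156) = 1/(-183535/3) = -3/183535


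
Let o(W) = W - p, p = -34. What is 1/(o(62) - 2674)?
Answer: -1/2578 ≈ -0.00038790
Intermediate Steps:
o(W) = 34 + W (o(W) = W - 1*(-34) = W + 34 = 34 + W)
1/(o(62) - 2674) = 1/((34 + 62) - 2674) = 1/(96 - 2674) = 1/(-2578) = -1/2578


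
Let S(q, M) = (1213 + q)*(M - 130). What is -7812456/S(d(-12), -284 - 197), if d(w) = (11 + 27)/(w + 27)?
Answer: 117186840/11140363 ≈ 10.519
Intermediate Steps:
d(w) = 38/(27 + w)
S(q, M) = (-130 + M)*(1213 + q) (S(q, M) = (1213 + q)*(-130 + M) = (-130 + M)*(1213 + q))
-7812456/S(d(-12), -284 - 197) = -7812456/(-157690 - 4940/(27 - 12) + 1213*(-284 - 197) + (-284 - 197)*(38/(27 - 12))) = -7812456/(-157690 - 4940/15 + 1213*(-481) - 18278/15) = -7812456/(-157690 - 4940/15 - 583453 - 18278/15) = -7812456/(-157690 - 130*38/15 - 583453 - 481*38/15) = -7812456/(-157690 - 988/3 - 583453 - 18278/15) = -7812456/(-11140363/15) = -7812456*(-15/11140363) = 117186840/11140363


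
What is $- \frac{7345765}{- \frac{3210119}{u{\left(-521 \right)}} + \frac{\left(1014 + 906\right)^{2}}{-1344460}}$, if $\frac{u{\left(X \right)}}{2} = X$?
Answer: $- \frac{514544143739990}{215601768097} \approx -2386.5$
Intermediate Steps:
$u{\left(X \right)} = 2 X$
$- \frac{7345765}{- \frac{3210119}{u{\left(-521 \right)}} + \frac{\left(1014 + 906\right)^{2}}{-1344460}} = - \frac{7345765}{- \frac{3210119}{2 \left(-521\right)} + \frac{\left(1014 + 906\right)^{2}}{-1344460}} = - \frac{7345765}{- \frac{3210119}{-1042} + 1920^{2} \left(- \frac{1}{1344460}\right)} = - \frac{7345765}{\left(-3210119\right) \left(- \frac{1}{1042}\right) + 3686400 \left(- \frac{1}{1344460}\right)} = - \frac{7345765}{\frac{3210119}{1042} - \frac{184320}{67223}} = - \frac{7345765}{\frac{215601768097}{70046366}} = \left(-7345765\right) \frac{70046366}{215601768097} = - \frac{514544143739990}{215601768097}$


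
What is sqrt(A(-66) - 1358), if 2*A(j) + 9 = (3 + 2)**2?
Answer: 15*I*sqrt(6) ≈ 36.742*I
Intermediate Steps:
A(j) = 8 (A(j) = -9/2 + (3 + 2)**2/2 = -9/2 + (1/2)*5**2 = -9/2 + (1/2)*25 = -9/2 + 25/2 = 8)
sqrt(A(-66) - 1358) = sqrt(8 - 1358) = sqrt(-1350) = 15*I*sqrt(6)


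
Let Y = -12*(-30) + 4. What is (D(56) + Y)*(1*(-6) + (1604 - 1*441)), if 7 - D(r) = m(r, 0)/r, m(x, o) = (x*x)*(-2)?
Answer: 558831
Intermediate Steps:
Y = 364 (Y = 360 + 4 = 364)
m(x, o) = -2*x² (m(x, o) = x²*(-2) = -2*x²)
D(r) = 7 + 2*r (D(r) = 7 - (-2*r²)/r = 7 - (-2)*r = 7 + 2*r)
(D(56) + Y)*(1*(-6) + (1604 - 1*441)) = ((7 + 2*56) + 364)*(1*(-6) + (1604 - 1*441)) = ((7 + 112) + 364)*(-6 + (1604 - 441)) = (119 + 364)*(-6 + 1163) = 483*1157 = 558831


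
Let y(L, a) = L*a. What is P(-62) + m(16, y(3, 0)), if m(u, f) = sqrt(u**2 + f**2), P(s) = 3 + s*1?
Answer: -43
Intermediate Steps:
P(s) = 3 + s
m(u, f) = sqrt(f**2 + u**2)
P(-62) + m(16, y(3, 0)) = (3 - 62) + sqrt((3*0)**2 + 16**2) = -59 + sqrt(0**2 + 256) = -59 + sqrt(0 + 256) = -59 + sqrt(256) = -59 + 16 = -43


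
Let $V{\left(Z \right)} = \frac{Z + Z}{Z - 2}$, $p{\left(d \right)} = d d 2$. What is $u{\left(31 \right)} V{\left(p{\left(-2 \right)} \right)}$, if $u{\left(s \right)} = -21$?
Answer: $-56$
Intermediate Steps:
$p{\left(d \right)} = 2 d^{2}$ ($p{\left(d \right)} = d^{2} \cdot 2 = 2 d^{2}$)
$V{\left(Z \right)} = \frac{2 Z}{-2 + Z}$
$u{\left(31 \right)} V{\left(p{\left(-2 \right)} \right)} = - 21 \frac{2 \cdot 2 \left(-2\right)^{2}}{-2 + 2 \left(-2\right)^{2}} = - 21 \frac{2 \cdot 2 \cdot 4}{-2 + 2 \cdot 4} = - 21 \cdot 2 \cdot 8 \frac{1}{-2 + 8} = - 21 \cdot 2 \cdot 8 \cdot \frac{1}{6} = \left(-21\right) \frac{8}{3} = -56$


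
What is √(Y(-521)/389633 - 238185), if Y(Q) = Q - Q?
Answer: 3*I*√26465 ≈ 488.04*I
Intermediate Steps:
Y(Q) = 0
√(Y(-521)/389633 - 238185) = √(0/389633 - 238185) = √(0*(1/389633) - 238185) = √(0 - 238185) = √(-238185) = 3*I*√26465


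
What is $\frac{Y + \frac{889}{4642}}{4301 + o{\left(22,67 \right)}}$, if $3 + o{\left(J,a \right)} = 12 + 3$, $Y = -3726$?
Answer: $- \frac{17295203}{20020946} \approx -0.86386$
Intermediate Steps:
$o{\left(J,a \right)} = 12$ ($o{\left(J,a \right)} = -3 + \left(12 + 3\right) = -3 + 15 = 12$)
$\frac{Y + \frac{889}{4642}}{4301 + o{\left(22,67 \right)}} = \frac{-3726 + \frac{889}{4642}}{4301 + 12} = \frac{-3726 + 889 \cdot \frac{1}{4642}}{4313} = \left(-3726 + \frac{889}{4642}\right) \frac{1}{4313} = \left(- \frac{17295203}{4642}\right) \frac{1}{4313} = - \frac{17295203}{20020946}$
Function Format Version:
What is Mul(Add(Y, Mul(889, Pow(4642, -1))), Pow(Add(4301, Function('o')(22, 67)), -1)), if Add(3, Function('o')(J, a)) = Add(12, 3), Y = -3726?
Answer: Rational(-17295203, 20020946) ≈ -0.86386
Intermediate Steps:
Function('o')(J, a) = 12 (Function('o')(J, a) = Add(-3, Add(12, 3)) = Add(-3, 15) = 12)
Mul(Add(Y, Mul(889, Pow(4642, -1))), Pow(Add(4301, Function('o')(22, 67)), -1)) = Mul(Add(-3726, Mul(889, Pow(4642, -1))), Pow(Add(4301, 12), -1)) = Mul(Add(-3726, Mul(889, Rational(1, 4642))), Pow(4313, -1)) = Mul(Add(-3726, Rational(889, 4642)), Rational(1, 4313)) = Mul(Rational(-17295203, 4642), Rational(1, 4313)) = Rational(-17295203, 20020946)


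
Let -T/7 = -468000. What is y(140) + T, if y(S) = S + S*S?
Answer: 3295740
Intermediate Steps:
T = 3276000 (T = -7*(-468000) = 3276000)
y(S) = S + S²
y(140) + T = 140*(1 + 140) + 3276000 = 140*141 + 3276000 = 19740 + 3276000 = 3295740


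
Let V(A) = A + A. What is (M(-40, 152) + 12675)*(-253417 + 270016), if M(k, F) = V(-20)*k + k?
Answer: 236286765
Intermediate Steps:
V(A) = 2*A
M(k, F) = -39*k (M(k, F) = (2*(-20))*k + k = -40*k + k = -39*k)
(M(-40, 152) + 12675)*(-253417 + 270016) = (-39*(-40) + 12675)*(-253417 + 270016) = (1560 + 12675)*16599 = 14235*16599 = 236286765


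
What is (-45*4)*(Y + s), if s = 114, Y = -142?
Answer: 5040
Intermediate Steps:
(-45*4)*(Y + s) = (-45*4)*(-142 + 114) = -9*20*(-28) = -180*(-28) = 5040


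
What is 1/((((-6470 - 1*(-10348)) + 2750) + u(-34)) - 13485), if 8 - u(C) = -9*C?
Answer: -1/7155 ≈ -0.00013976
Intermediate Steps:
u(C) = 8 + 9*C (u(C) = 8 - (-9)*C = 8 + 9*C)
1/((((-6470 - 1*(-10348)) + 2750) + u(-34)) - 13485) = 1/((((-6470 - 1*(-10348)) + 2750) + (8 + 9*(-34))) - 13485) = 1/((((-6470 + 10348) + 2750) + (8 - 306)) - 13485) = 1/(((3878 + 2750) - 298) - 13485) = 1/((6628 - 298) - 13485) = 1/(6330 - 13485) = 1/(-7155) = -1/7155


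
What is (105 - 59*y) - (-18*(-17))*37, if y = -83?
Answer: -6320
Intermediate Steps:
(105 - 59*y) - (-18*(-17))*37 = (105 - 59*(-83)) - (-18*(-17))*37 = (105 + 4897) - 306*37 = 5002 - 1*11322 = 5002 - 11322 = -6320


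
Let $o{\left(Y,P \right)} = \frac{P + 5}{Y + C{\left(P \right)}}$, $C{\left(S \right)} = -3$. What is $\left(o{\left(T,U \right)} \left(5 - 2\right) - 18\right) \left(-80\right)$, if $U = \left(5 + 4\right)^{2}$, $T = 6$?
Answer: $-5440$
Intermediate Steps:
$U = 81$ ($U = 9^{2} = 81$)
$o{\left(Y,P \right)} = \frac{5 + P}{-3 + Y}$ ($o{\left(Y,P \right)} = \frac{P + 5}{Y - 3} = \frac{5 + P}{-3 + Y}$)
$\left(o{\left(T,U \right)} \left(5 - 2\right) - 18\right) \left(-80\right) = \left(\frac{5 + 81}{-3 + 6} \left(5 - 2\right) - 18\right) \left(-80\right) = \left(\frac{1}{3} \cdot 86 \cdot 3 - 18\right) \left(-80\right) = \left(\frac{86}{3} \cdot 3 - 18\right) \left(-80\right) = \left(86 - 18\right) \left(-80\right) = 68 \left(-80\right) = -5440$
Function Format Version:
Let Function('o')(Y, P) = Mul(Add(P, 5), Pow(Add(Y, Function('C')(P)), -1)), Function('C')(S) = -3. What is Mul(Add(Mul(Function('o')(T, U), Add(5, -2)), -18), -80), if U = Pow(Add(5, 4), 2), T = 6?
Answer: -5440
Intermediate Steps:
U = 81 (U = Pow(9, 2) = 81)
Function('o')(Y, P) = Mul(Pow(Add(-3, Y), -1), Add(5, P)) (Function('o')(Y, P) = Mul(Add(P, 5), Pow(Add(Y, -3), -1)) = Mul(Add(5, P), Pow(Add(-3, Y), -1)) = Mul(Pow(Add(-3, Y), -1), Add(5, P)))
Mul(Add(Mul(Function('o')(T, U), Add(5, -2)), -18), -80) = Mul(Add(Mul(Mul(Pow(Add(-3, 6), -1), Add(5, 81)), Add(5, -2)), -18), -80) = Mul(Add(Mul(Mul(Pow(3, -1), 86), 3), -18), -80) = Mul(Add(Mul(Mul(Rational(1, 3), 86), 3), -18), -80) = Mul(Add(Mul(Rational(86, 3), 3), -18), -80) = Mul(Add(86, -18), -80) = Mul(68, -80) = -5440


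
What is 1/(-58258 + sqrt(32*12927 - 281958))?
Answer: -29129/1696931429 - 9*sqrt(1626)/3393862858 ≈ -1.7273e-5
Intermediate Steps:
1/(-58258 + sqrt(32*12927 - 281958)) = 1/(-58258 + sqrt(413664 - 281958)) = 1/(-58258 + sqrt(131706)) = 1/(-58258 + 9*sqrt(1626))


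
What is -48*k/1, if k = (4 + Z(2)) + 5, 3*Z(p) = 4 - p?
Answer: -464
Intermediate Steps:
Z(p) = 4/3 - p/3 (Z(p) = (4 - p)/3 = 4/3 - p/3)
k = 29/3 (k = (4 + (4/3 - 1/3*2)) + 5 = (4 + (4/3 - 2/3)) + 5 = (4 + 2/3) + 5 = 14/3 + 5 = 29/3 ≈ 9.6667)
-48*k/1 = -464/1 = -464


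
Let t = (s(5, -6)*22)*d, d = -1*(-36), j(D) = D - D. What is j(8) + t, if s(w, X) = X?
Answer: -4752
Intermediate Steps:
j(D) = 0
d = 36
t = -4752 (t = -6*22*36 = -132*36 = -4752)
j(8) + t = 0 - 4752 = -4752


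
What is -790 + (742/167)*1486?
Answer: 970682/167 ≈ 5812.5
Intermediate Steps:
-790 + (742/167)*1486 = -790 + 1102612/167 = 970682/167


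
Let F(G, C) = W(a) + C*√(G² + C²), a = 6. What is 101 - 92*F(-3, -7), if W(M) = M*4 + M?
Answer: -2659 + 644*√58 ≈ 2245.6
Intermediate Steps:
W(M) = 5*M (W(M) = 4*M + M = 5*M)
F(G, C) = 30 + C*√(C² + G²) (F(G, C) = 5*6 + C*√(G² + C²) = 30 + C*√(C² + G²))
101 - 92*F(-3, -7) = 101 - 92*(30 - 7*√((-7)² + (-3)²)) = 101 - 92*(30 - 7*√(49 + 9)) = 101 - 92*(30 - 7*√58) = 101 + (-2760 + 644*√58) = -2659 + 644*√58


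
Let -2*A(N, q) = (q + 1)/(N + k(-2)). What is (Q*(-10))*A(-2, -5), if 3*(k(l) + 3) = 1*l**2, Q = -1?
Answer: -60/11 ≈ -5.4545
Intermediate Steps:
k(l) = -3 + l**2/3 (k(l) = -3 + (1*l**2)/3 = -3 + l**2/3)
A(N, q) = -(1 + q)/(2*(-5/3 + N)) (A(N, q) = -(q + 1)/(2*(N + (-3 + (1/3)*(-2)**2))) = -(1 + q)/(2*(N + (-3 + (1/3)*4))) = -(1 + q)/(2*(N + (-3 + 4/3))) = -(1 + q)/(2*(N - 5/3)) = -(1 + q)/(2*(-5/3 + N)))
(Q*(-10))*A(-2, -5) = (-1*(-10))*(3*(-1 - 1*(-5))/(2*(-5 + 3*(-2)))) = 10*(3*(-1 + 5)/(2*(-5 - 6))) = 10*((3/2)*4/(-11)) = 10*((3/2)*(-1/11)*4) = 10*(-6/11) = -60/11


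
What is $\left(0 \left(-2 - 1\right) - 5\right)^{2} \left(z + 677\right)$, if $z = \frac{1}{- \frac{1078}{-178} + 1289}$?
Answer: $\frac{390155545}{23052} \approx 16925.0$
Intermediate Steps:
$z = \frac{89}{115260}$ ($z = \frac{1}{\left(-1078\right) \left(- \frac{1}{178}\right) + 1289} = \frac{1}{\frac{539}{89} + 1289} = \frac{1}{\frac{115260}{89}} = \frac{89}{115260} \approx 0.00077217$)
$\left(0 \left(-2 - 1\right) - 5\right)^{2} \left(z + 677\right) = \left(0 \left(-2 - 1\right) - 5\right)^{2} \left(\frac{89}{115260} + 677\right) = \left(0 \left(-3\right) - 5\right)^{2} \cdot \frac{78031109}{115260} = \left(0 - 5\right)^{2} \cdot \frac{78031109}{115260} = \left(-5\right)^{2} \cdot \frac{78031109}{115260} = 25 \cdot \frac{78031109}{115260} = \frac{390155545}{23052}$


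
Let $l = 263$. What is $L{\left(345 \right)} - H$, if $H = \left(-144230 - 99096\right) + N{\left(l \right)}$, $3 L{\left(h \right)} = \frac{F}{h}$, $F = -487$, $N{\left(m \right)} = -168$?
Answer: $\frac{252015803}{1035} \approx 2.4349 \cdot 10^{5}$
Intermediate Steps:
$L{\left(h \right)} = - \frac{487}{3 h}$ ($L{\left(h \right)} = \frac{\left(-487\right) \frac{1}{h}}{3} = - \frac{487}{3 h}$)
$H = -243494$ ($H = \left(-144230 - 99096\right) - 168 = -243326 - 168 = -243494$)
$L{\left(345 \right)} - H = - \frac{487}{3 \cdot 345} - -243494 = \left(- \frac{487}{3}\right) \frac{1}{345} + 243494 = - \frac{487}{1035} + 243494 = \frac{252015803}{1035}$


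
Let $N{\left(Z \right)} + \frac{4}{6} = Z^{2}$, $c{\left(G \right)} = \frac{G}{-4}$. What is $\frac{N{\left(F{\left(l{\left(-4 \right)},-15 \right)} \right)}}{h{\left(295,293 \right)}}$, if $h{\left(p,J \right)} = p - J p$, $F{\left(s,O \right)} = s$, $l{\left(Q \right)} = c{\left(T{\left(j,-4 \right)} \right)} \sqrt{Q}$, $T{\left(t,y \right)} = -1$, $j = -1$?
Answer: $\frac{11}{1033680} \approx 1.0642 \cdot 10^{-5}$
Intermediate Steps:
$c{\left(G \right)} = - \frac{G}{4}$ ($c{\left(G \right)} = G \left(- \frac{1}{4}\right) = - \frac{G}{4}$)
$l{\left(Q \right)} = \frac{\sqrt{Q}}{4}$ ($l{\left(Q \right)} = \left(- \frac{1}{4}\right) \left(-1\right) \sqrt{Q} = \frac{\sqrt{Q}}{4}$)
$h{\left(p,J \right)} = p - J p$
$N{\left(Z \right)} = - \frac{2}{3} + Z^{2}$
$\frac{N{\left(F{\left(l{\left(-4 \right)},-15 \right)} \right)}}{h{\left(295,293 \right)}} = \frac{- \frac{2}{3} + \left(\frac{\sqrt{-4}}{4}\right)^{2}}{295 \left(1 - 293\right)} = \frac{- \frac{2}{3} + \left(\frac{2 i}{4}\right)^{2}}{295 \left(1 - 293\right)} = \frac{- \frac{2}{3} + \left(\frac{i}{2}\right)^{2}}{295 \left(-292\right)} = \frac{- \frac{2}{3} - \frac{1}{4}}{-86140} = \left(- \frac{11}{12}\right) \left(- \frac{1}{86140}\right) = \frac{11}{1033680}$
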